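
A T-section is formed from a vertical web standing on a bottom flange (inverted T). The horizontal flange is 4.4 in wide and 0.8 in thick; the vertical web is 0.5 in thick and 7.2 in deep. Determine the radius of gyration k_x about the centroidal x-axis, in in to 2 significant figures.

k_x ≈ 2.5 in

Split into non-overlapping primitives; take the origin at the lower-left of the bounding box.
Flange: 4.4 × 0.8, A = 3.52 in², y = 0.4 in, Ī = 0.1877 in⁴.
Web: 0.5 × 7.2, A = 3.6 in², y = 4.4 in, Ī = 15.55 in⁴.
Centroid: ȳ = ΣA·y / ΣA = 2.422 in.
Transfer each piece to the centroidal x-axis using Ī + A·d² with d = y − 2.422:
  flange: d = -2.022 in → contributes +14.59 in⁴
  web: d = 1.978 in → contributes +29.63 in⁴
Total I = 44.22 in⁴.
Radius of gyration: k = √(I/A) = √(44.22 / 7.12) = 2.492 in.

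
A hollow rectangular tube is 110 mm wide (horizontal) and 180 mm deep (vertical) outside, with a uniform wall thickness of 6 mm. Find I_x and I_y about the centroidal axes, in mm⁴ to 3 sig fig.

Decompose the section into non-overlapping parts with the origin at the bottom-left of its bounding rectangle.
Outer rectangle: 110 × 180, A = 19 800 mm², y = 90 mm, Ī = 53 460 000 mm⁴.
Inner void (subtracted): 98 × 168, A = 16 464 mm², y = 90 mm, Ī = 38 723 328 mm⁴.
By symmetry the centroid is at mid-height, ȳ = 90 mm.
All pieces are centred on the centroidal x-axis, so I = ΣĪ (holes subtracted) = 14 736 672 mm⁴.
Repeating about the centroidal y-axis gives I_y = 6 788 312 mm⁴.

I_x ≈ 1.47 × 10⁷ mm⁴, I_y ≈ 6.79 × 10⁶ mm⁴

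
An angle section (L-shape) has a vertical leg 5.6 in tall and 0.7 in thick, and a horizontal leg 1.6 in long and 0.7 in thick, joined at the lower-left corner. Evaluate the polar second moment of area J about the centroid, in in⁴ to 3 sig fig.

J ≈ 14.1 in⁴

Split into non-overlapping primitives; take the origin at the lower-left of the bounding box.
Vertical leg: 0.7 × 5.6, A = 3.92 in², y = 2.8 in, Ī = 10.244 in⁴.
Horizontal leg (remainder): 0.9 × 0.7, A = 0.63 in², y = 0.35 in, Ī = 0.025725 in⁴.
Centroid: ȳ = ΣA·y / ΣA = 2.4608 in.
Transfer each piece to the centroidal x-axis using Ī + A·d² with d = y − 2.4608:
  vertical leg: d = 0.33923 in → contributes +10.695 in⁴
  horizontal leg (remainder): d = -2.1108 in → contributes +2.8326 in⁴
Total I = 13.528 in⁴.
For the y-axis: x̄ = 0.46077 in.
Repeating about the centroidal y-axis gives I_y = 0.54996 in⁴.
Polar second moment: J = I_x + I_y = 14.078 in⁴.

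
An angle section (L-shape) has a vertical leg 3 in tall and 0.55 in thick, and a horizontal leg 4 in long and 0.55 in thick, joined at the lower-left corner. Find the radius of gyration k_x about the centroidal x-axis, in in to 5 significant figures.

Decompose the section into non-overlapping parts with the origin at the bottom-left of its bounding rectangle.
Vertical leg: 0.55 × 3, A = 1.65 in², y = 1.5 in, Ī = 1.2375 in⁴.
Horizontal leg (remainder): 3.45 × 0.55, A = 1.8975 in², y = 0.275 in, Ī = 0.04783281 in⁴.
Centroid: ȳ = ΣA·y / ΣA = 0.8447674 in.
Transfer each piece to the centroidal x-axis using Ī + A·d² with d = y − 0.8447674:
  vertical leg: d = 0.6552326 in → contributes +1.945894 in⁴
  horizontal leg (remainder): d = -0.5697674 in → contributes +0.6638276 in⁴
Total I = 2.609722 in⁴.
Radius of gyration: k = √(I/A) = √(2.609722 / 3.5475) = 0.8577009 in.

k_x ≈ 0.85770 in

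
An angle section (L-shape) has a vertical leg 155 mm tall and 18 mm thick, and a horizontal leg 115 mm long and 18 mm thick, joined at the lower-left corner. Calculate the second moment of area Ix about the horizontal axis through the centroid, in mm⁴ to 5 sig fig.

Treat the section as a set of non-overlapping primitives; coordinates are from the bounding-box lower-left.
Vertical leg: 18 × 155, A = 2 790 mm², y = 77.5 mm, Ī = 5 585 813 mm⁴.
Horizontal leg (remainder): 97 × 18, A = 1 746 mm², y = 9 mm, Ī = 47 142 mm⁴.
Centroid: ȳ = ΣA·y / ΣA = 51.13294 mm.
Transfer each piece to the horizontal axis through the centroid using Ī + A·d² with d = y − 51.13294:
  vertical leg: d = 26.36706 mm → contributes +7 525 482 mm⁴
  horizontal leg (remainder): d = -42.13294 mm → contributes +3 146 614 mm⁴
Total I = 10 672 096 mm⁴.

Ix ≈ 1.0672 × 10⁷ mm⁴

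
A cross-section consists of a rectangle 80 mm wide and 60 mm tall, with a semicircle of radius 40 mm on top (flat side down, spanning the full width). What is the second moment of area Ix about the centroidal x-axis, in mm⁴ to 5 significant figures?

Split into non-overlapping primitives; take the origin at the lower-left of the bounding box.
Rectangular body: 80 × 60, A = 4 800 mm², y = 30 mm, Ī = 1 440 000 mm⁴.
Semicircular cap: semicircle r = 40, A = 2513.274 mm², y = 76.97653 mm, Ī = 280977.8 mm⁴.
Centroid: ȳ = ΣA·y / ΣA = 46.14392 mm.
Transfer each piece to the centroidal x-axis using Ī + A·d² with d = y − 46.14392:
  rectangular body: d = -16.14392 mm → contributes +2 691 005 mm⁴
  semicircular cap: d = 30.83261 mm → contributes +2 670 222 mm⁴
Total I = 5 361 227 mm⁴.

Ix ≈ 5.3612 × 10⁶ mm⁴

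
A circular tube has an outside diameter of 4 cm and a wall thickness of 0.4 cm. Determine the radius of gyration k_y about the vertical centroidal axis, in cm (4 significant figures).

k_y ≈ 1.281 cm

Decompose the section into non-overlapping parts with the origin at the bottom-left of its bounding rectangle.
Outer circle: ⌀4, A = 12.5664 cm², x = 2 cm, Ī = 12.5664 cm⁴.
Bore (subtracted): ⌀3.2, A = 8.04248 cm², x = 2 cm, Ī = 5.14719 cm⁴.
By symmetry the centroid is at mid-width, x̄ = 2 cm.
All pieces are centred on the vertical centroidal axis, so I = ΣĪ (holes subtracted) = 7.41919 cm⁴.
Radius of gyration: k = √(I/A) = √(7.41919 / 4.52389) = 1.28062 cm.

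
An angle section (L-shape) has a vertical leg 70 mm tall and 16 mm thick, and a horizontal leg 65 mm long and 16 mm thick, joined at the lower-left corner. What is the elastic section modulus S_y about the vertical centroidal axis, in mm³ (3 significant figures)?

S_y ≈ 1.53 × 10⁴ mm³

Break the section into simple shapes (no overlaps), measuring from the bottom-left corner of the bounding box.
Vertical leg: 16 × 70, A = 1 120 mm², x = 8 mm, Ī = 23 893 mm⁴.
Horizontal leg (remainder): 49 × 16, A = 784 mm², x = 40.5 mm, Ī = 156 865 mm⁴.
Centroid: x̄ = ΣA·x / ΣA = 21.382 mm.
Transfer each piece to the vertical centroidal axis using Ī + A·d² with d = x − 21.382:
  vertical leg: d = -13.382 mm → contributes +224 471 mm⁴
  horizontal leg (remainder): d = 19.118 mm → contributes +443 405 mm⁴
Total I = 667 876 mm⁴.
Extreme fibre distance c = 43.618 mm; S = I/c = 15 312 mm³.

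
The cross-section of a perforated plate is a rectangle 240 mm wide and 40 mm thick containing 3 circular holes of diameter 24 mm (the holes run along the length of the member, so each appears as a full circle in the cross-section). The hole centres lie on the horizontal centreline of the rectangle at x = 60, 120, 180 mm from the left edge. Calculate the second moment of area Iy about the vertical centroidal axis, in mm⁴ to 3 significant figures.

Iy ≈ 4.28 × 10⁷ mm⁴

Break the section into simple shapes (no overlaps), measuring from the bottom-left corner of the bounding box.
Plate: 240 × 40, A = 9 600 mm², x = 120 mm, Ī = 46 080 000 mm⁴.
Hole 1 (subtracted): ⌀24, A = 452.39 mm², x = 60 mm, Ī = 16 286 mm⁴.
Hole 2 (subtracted): ⌀24, A = 452.39 mm², x = 120 mm, Ī = 16 286 mm⁴.
Hole 3 (subtracted): ⌀24, A = 452.39 mm², x = 180 mm, Ī = 16 286 mm⁴.
By symmetry the centroid is at mid-width, x̄ = 120 mm.
Transfer each piece to the vertical centroidal axis using Ī + A·d² with d = x − 120:
  plate: d = 0 mm → contributes +46 080 000 mm⁴
  hole 1: d = -60 mm → contributes −1 644 888 mm⁴
  hole 2: d = 0 mm → contributes −16 286 mm⁴
  hole 3: d = 60 mm → contributes −1 644 888 mm⁴
Total I = 42 773 939 mm⁴.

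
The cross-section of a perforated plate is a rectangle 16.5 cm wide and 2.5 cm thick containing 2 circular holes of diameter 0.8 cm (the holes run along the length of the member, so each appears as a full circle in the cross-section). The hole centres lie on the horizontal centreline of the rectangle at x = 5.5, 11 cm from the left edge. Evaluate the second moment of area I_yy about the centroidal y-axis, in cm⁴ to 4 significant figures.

Decompose the section into non-overlapping parts with the origin at the bottom-left of its bounding rectangle.
Plate: 16.5 × 2.5, A = 41.25 cm², x = 8.25 cm, Ī = 935.859 cm⁴.
Hole 1 (subtracted): ⌀0.8, A = 0.502655 cm², x = 5.5 cm, Ī = 0.0201062 cm⁴.
Hole 2 (subtracted): ⌀0.8, A = 0.502655 cm², x = 11 cm, Ī = 0.0201062 cm⁴.
By symmetry the centroid is at mid-width, x̄ = 8.25 cm.
Transfer each piece to the centroidal y-axis using Ī + A·d² with d = x − 8.25:
  plate: d = 0 cm → contributes +935.859 cm⁴
  hole 1: d = -2.75 cm → contributes −3.82143 cm⁴
  hole 2: d = 2.75 cm → contributes −3.82143 cm⁴
Total I = 928.217 cm⁴.

I_yy ≈ 928.2 cm⁴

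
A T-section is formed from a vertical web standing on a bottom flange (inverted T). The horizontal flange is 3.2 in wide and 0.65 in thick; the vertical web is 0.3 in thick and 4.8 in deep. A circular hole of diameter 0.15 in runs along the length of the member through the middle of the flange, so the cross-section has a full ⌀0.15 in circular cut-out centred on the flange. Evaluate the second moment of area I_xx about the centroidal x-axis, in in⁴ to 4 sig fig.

Split into non-overlapping primitives; take the origin at the lower-left of the bounding box.
Flange: 3.2 × 0.65, A = 2.08 in², y = 0.325 in, Ī = 0.0732333 in⁴.
Web: 0.3 × 4.8, A = 1.44 in², y = 3.05 in, Ī = 2.7648 in⁴.
Hole (subtracted): ⌀0.15, A = 0.0176715 in², y = 0.325 in, Ī = 0.0000248505 in⁴.
Centroid: ȳ = ΣA·y / ΣA = 1.4454 in.
Transfer each piece to the centroidal x-axis using Ī + A·d² with d = y − 1.4454:
  flange: d = -1.1204 in → contributes +2.68424 in⁴
  web: d = 1.6046 in → contributes +6.47244 in⁴
  hole: d = -1.1204 in → contributes −0.0222077 in⁴
Total I = 9.13447 in⁴.

I_xx ≈ 9.134 in⁴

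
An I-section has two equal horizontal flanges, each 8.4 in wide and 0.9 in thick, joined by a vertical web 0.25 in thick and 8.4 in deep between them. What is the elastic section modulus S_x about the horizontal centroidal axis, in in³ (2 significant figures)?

Treat the section as a set of non-overlapping primitives; coordinates are from the bounding-box lower-left.
Bottom flange: 8.4 × 0.9, A = 7.56 in², y = 0.45 in, Ī = 0.5103 in⁴.
Web: 0.25 × 8.4, A = 2.1 in², y = 5.1 in, Ī = 12.35 in⁴.
Top flange: 8.4 × 0.9, A = 7.56 in², y = 9.75 in, Ī = 0.5103 in⁴.
By symmetry the centroid is at mid-height, ȳ = 5.1 in.
Transfer each piece to the horizontal centroidal axis using Ī + A·d² with d = y − 5.1:
  bottom flange: d = -4.65 in → contributes +164 in⁴
  web: d = 0 in → contributes +12.35 in⁴
  top flange: d = 4.65 in → contributes +164 in⁴
Total I = 340.3 in⁴.
Extreme fibre distance c = 5.1 in; S = I/c = 66.73 in³.

S_x ≈ 67 in³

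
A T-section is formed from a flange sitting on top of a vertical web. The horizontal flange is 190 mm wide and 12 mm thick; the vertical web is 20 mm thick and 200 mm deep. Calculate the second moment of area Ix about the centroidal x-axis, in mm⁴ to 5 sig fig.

Treat the section as a set of non-overlapping primitives; coordinates are from the bounding-box lower-left.
Flange: 190 × 12, A = 2 280 mm², y = 206 mm, Ī = 27 360 mm⁴.
Web: 20 × 200, A = 4 000 mm², y = 100 mm, Ī = 13 333 333 mm⁴.
Centroid: ȳ = ΣA·y / ΣA = 138.4841 mm.
Transfer each piece to the centroidal x-axis using Ī + A·d² with d = y − 138.4841:
  flange: d = 67.51592 mm → contributes +10 420 512 mm⁴
  web: d = -38.48408 mm → contributes +19 257 430 mm⁴
Total I = 29 677 942 mm⁴.

Ix ≈ 2.9678 × 10⁷ mm⁴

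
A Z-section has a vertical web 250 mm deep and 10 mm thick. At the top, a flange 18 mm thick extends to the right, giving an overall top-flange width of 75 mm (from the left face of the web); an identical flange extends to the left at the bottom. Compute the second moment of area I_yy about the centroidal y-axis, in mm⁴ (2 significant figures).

I_yy ≈ 4.1 × 10⁶ mm⁴

Treat the section as a set of non-overlapping primitives; coordinates are from the bounding-box lower-left.
Web: 10 × 250, A = 2 500 mm², x = 70 mm, Ī = 20 833 mm⁴.
Top flange (beyond web): 65 × 18, A = 1 170 mm², x = 107.5 mm, Ī = 411 938 mm⁴.
Bottom flange (beyond web): 65 × 18, A = 1 170 mm², x = 32.5 mm, Ī = 411 938 mm⁴.
Centroid: x̄ = ΣA·x / ΣA = 70 mm.
Transfer each piece to the centroidal y-axis using Ī + A·d² with d = x − 70:
  web: d = 0 mm → contributes +20 833 mm⁴
  top flange (beyond web): d = 37.5 mm → contributes +2 057 250 mm⁴
  bottom flange (beyond web): d = -37.5 mm → contributes +2 057 250 mm⁴
Total I = 4 135 333 mm⁴.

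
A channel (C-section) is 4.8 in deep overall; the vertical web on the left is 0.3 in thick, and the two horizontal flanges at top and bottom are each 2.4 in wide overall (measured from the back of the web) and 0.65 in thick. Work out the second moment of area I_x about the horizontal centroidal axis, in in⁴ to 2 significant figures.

I_x ≈ 15 in⁴

Break the section into simple shapes (no overlaps), measuring from the bottom-left corner of the bounding box.
Web: 0.3 × 4.8, A = 1.44 in², y = 2.4 in, Ī = 2.765 in⁴.
Top flange (beyond web): 2.1 × 0.65, A = 1.365 in², y = 4.475 in, Ī = 0.04806 in⁴.
Bottom flange (beyond web): 2.1 × 0.65, A = 1.365 in², y = 0.325 in, Ī = 0.04806 in⁴.
By symmetry the centroid is at mid-height, ȳ = 2.4 in.
Transfer each piece to the horizontal centroidal axis using Ī + A·d² with d = y − 2.4:
  web: d = 0 in → contributes +2.765 in⁴
  top flange (beyond web): d = 2.075 in → contributes +5.925 in⁴
  bottom flange (beyond web): d = -2.075 in → contributes +5.925 in⁴
Total I = 14.62 in⁴.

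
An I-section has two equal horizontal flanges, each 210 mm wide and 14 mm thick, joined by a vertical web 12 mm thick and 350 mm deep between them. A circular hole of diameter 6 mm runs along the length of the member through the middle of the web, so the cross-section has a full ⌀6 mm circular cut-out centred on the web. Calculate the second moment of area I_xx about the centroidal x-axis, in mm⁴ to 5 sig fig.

Break the section into simple shapes (no overlaps), measuring from the bottom-left corner of the bounding box.
Bottom flange: 210 × 14, A = 2 940 mm², y = 7 mm, Ī = 48 020 mm⁴.
Web: 12 × 350, A = 4 200 mm², y = 189 mm, Ī = 42 875 000 mm⁴.
Top flange: 210 × 14, A = 2 940 mm², y = 371 mm, Ī = 48 020 mm⁴.
Hole (subtracted): ⌀6, A = 28.27433 mm², y = 189 mm, Ī = 63.61725 mm⁴.
By symmetry the centroid is at mid-height, ȳ = 189 mm.
Transfer each piece to the centroidal x-axis using Ī + A·d² with d = y − 189:
  bottom flange: d = -182 mm → contributes +97 432 580 mm⁴
  web: d = 0 mm → contributes +42 875 000 mm⁴
  top flange: d = 182 mm → contributes +97 432 580 mm⁴
  hole: d = 0 mm → contributes −63.61725 mm⁴
Total I = 237 740 096 mm⁴.

I_xx ≈ 2.3774 × 10⁸ mm⁴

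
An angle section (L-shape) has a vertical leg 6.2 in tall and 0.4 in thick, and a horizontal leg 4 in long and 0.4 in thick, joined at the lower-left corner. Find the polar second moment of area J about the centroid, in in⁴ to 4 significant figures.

Treat the section as a set of non-overlapping primitives; coordinates are from the bounding-box lower-left.
Vertical leg: 0.4 × 6.2, A = 2.48 in², y = 3.1 in, Ī = 7.94427 in⁴.
Horizontal leg (remainder): 3.6 × 0.4, A = 1.44 in², y = 0.2 in, Ī = 0.0192 in⁴.
Centroid: ȳ = ΣA·y / ΣA = 2.03469 in.
Transfer each piece to the centroidal x-axis using Ī + A·d² with d = y − 2.03469:
  vertical leg: d = 1.06531 in → contributes +10.7588 in⁴
  horizontal leg (remainder): d = -1.83469 in → contributes +4.86639 in⁴
Total I = 15.6251 in⁴.
For the y-axis: x̄ = 0.934694 in.
Repeating about the centroidal y-axis gives I_y = 5.23235 in⁴.
Polar second moment: J = I_x + I_y = 20.8575 in⁴.

J ≈ 20.86 in⁴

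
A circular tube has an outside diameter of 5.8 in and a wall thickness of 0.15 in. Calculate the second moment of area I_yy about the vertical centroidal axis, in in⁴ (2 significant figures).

Decompose the section into non-overlapping parts with the origin at the bottom-left of its bounding rectangle.
Outer circle: ⌀5.8, A = 26.42 in², x = 2.9 in, Ī = 55.55 in⁴.
Bore (subtracted): ⌀5.5, A = 23.76 in², x = 2.9 in, Ī = 44.92 in⁴.
By symmetry the centroid is at mid-width, x̄ = 2.9 in.
All pieces are centred on the vertical centroidal axis, so I = ΣĪ (holes subtracted) = 10.63 in⁴.

I_yy ≈ 11 in⁴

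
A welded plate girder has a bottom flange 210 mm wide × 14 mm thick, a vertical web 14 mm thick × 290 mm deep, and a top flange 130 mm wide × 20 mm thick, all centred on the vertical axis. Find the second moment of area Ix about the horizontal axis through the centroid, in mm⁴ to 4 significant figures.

Ix ≈ 1.588 × 10⁸ mm⁴

Treat the section as a set of non-overlapping primitives; coordinates are from the bounding-box lower-left.
Bottom plate: 210 × 14, A = 2 940 mm², y = 7 mm, Ī = 48 020 mm⁴.
Web plate: 14 × 290, A = 4 060 mm², y = 159 mm, Ī = 28 453 833 mm⁴.
Top plate: 130 × 20, A = 2 600 mm², y = 314 mm, Ī = 86666.7 mm⁴.
Centroid: ȳ = ΣA·y / ΣA = 154.429 mm.
Transfer each piece to the horizontal axis through the centroid using Ī + A·d² with d = y − 154.429:
  bottom plate: d = -147.429 mm → contributes +63 949 976 mm⁴
  web plate: d = 4.57083 mm → contributes +28 538 657 mm⁴
  top plate: d = 159.571 mm → contributes +66 290 079 mm⁴
Total I = 158 778 712 mm⁴.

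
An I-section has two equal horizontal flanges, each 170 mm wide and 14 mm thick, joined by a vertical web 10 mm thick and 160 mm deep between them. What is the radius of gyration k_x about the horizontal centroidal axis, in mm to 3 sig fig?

k_x ≈ 78.8 mm

Decompose the section into non-overlapping parts with the origin at the bottom-left of its bounding rectangle.
Bottom flange: 170 × 14, A = 2 380 mm², y = 7 mm, Ī = 38 873 mm⁴.
Web: 10 × 160, A = 1 600 mm², y = 94 mm, Ī = 3 413 333 mm⁴.
Top flange: 170 × 14, A = 2 380 mm², y = 181 mm, Ī = 38 873 mm⁴.
By symmetry the centroid is at mid-height, ȳ = 94 mm.
Transfer each piece to the horizontal centroidal axis using Ī + A·d² with d = y − 94:
  bottom flange: d = -87 mm → contributes +18 053 093 mm⁴
  web: d = 0 mm → contributes +3 413 333 mm⁴
  top flange: d = 87 mm → contributes +18 053 093 mm⁴
Total I = 39 519 520 mm⁴.
Radius of gyration: k = √(I/A) = √(39 519 520 / 6 360) = 78.827 mm.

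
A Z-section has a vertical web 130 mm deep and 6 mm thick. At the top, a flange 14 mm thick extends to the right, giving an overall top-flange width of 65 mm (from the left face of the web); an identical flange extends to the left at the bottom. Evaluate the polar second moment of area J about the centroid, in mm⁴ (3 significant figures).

J ≈ 8.91 × 10⁶ mm⁴

Split into non-overlapping primitives; take the origin at the lower-left of the bounding box.
Web: 6 × 130, A = 780 mm², y = 65 mm, Ī = 1 098 500 mm⁴.
Top flange (beyond web): 59 × 14, A = 826 mm², y = 123 mm, Ī = 13 491 mm⁴.
Bottom flange (beyond web): 59 × 14, A = 826 mm², y = 7 mm, Ī = 13 491 mm⁴.
Centroid: ȳ = ΣA·y / ΣA = 65 mm.
Transfer each piece to the centroidal x-axis using Ī + A·d² with d = y − 65:
  web: d = 0 mm → contributes +1 098 500 mm⁴
  top flange (beyond web): d = 58 mm → contributes +2 792 155 mm⁴
  bottom flange (beyond web): d = -58 mm → contributes +2 792 155 mm⁴
Total I = 6 682 811 mm⁴.
For the y-axis: x̄ = 62 mm.
Repeating about the centroidal y-axis gives I_y = 2 226 483 mm⁴.
Polar second moment: J = I_x + I_y = 8 909 293 mm⁴.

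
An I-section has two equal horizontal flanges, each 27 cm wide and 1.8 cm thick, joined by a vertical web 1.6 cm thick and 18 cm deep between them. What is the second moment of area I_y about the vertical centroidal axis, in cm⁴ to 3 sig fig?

I_y ≈ 5910 cm⁴

Break the section into simple shapes (no overlaps), measuring from the bottom-left corner of the bounding box.
Bottom flange: 27 × 1.8, A = 48.6 cm², x = 13.5 cm, Ī = 2952.5 cm⁴.
Web: 1.6 × 18, A = 28.8 cm², x = 13.5 cm, Ī = 6.144 cm⁴.
Top flange: 27 × 1.8, A = 48.6 cm², x = 13.5 cm, Ī = 2952.5 cm⁴.
By symmetry the centroid is at mid-width, x̄ = 13.5 cm.
All pieces are centred on the vertical centroidal axis, so I = ΣĪ = 5 911 cm⁴.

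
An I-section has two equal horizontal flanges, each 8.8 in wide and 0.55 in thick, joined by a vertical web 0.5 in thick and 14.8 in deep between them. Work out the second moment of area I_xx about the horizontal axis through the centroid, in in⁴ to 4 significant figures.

I_xx ≈ 705.5 in⁴

Treat the section as a set of non-overlapping primitives; coordinates are from the bounding-box lower-left.
Bottom flange: 8.8 × 0.55, A = 4.84 in², y = 0.275 in, Ī = 0.122008 in⁴.
Web: 0.5 × 14.8, A = 7.4 in², y = 7.95 in, Ī = 135.075 in⁴.
Top flange: 8.8 × 0.55, A = 4.84 in², y = 15.625 in, Ī = 0.122008 in⁴.
By symmetry the centroid is at mid-height, ȳ = 7.95 in.
Transfer each piece to the horizontal axis through the centroid using Ī + A·d² with d = y − 7.95:
  bottom flange: d = -7.675 in → contributes +285.225 in⁴
  web: d = 0 in → contributes +135.075 in⁴
  top flange: d = 7.675 in → contributes +285.225 in⁴
Total I = 705.525 in⁴.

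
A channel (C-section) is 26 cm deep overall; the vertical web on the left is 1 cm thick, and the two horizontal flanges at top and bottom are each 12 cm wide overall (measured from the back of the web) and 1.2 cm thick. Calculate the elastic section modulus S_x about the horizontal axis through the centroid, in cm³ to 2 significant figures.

S_x ≈ 430 cm³

Decompose the section into non-overlapping parts with the origin at the bottom-left of its bounding rectangle.
Web: 1 × 26, A = 26 cm², y = 13 cm, Ī = 1 465 cm⁴.
Top flange (beyond web): 11 × 1.2, A = 13.2 cm², y = 25.4 cm, Ī = 1.584 cm⁴.
Bottom flange (beyond web): 11 × 1.2, A = 13.2 cm², y = 0.6 cm, Ī = 1.584 cm⁴.
By symmetry the centroid is at mid-height, ȳ = 13 cm.
Transfer each piece to the horizontal axis through the centroid using Ī + A·d² with d = y − 13:
  web: d = 0 cm → contributes +1 465 cm⁴
  top flange (beyond web): d = 12.4 cm → contributes +2 031 cm⁴
  bottom flange (beyond web): d = -12.4 cm → contributes +2 031 cm⁴
Total I = 5 527 cm⁴.
Extreme fibre distance c = 13 cm; S = I/c = 425.2 cm³.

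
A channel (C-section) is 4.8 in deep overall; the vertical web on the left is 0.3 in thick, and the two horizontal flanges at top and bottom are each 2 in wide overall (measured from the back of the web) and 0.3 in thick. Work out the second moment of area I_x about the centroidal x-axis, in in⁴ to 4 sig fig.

I_x ≈ 7.936 in⁴

Split into non-overlapping primitives; take the origin at the lower-left of the bounding box.
Web: 0.3 × 4.8, A = 1.44 in², y = 2.4 in, Ī = 2.7648 in⁴.
Top flange (beyond web): 1.7 × 0.3, A = 0.51 in², y = 4.65 in, Ī = 0.003825 in⁴.
Bottom flange (beyond web): 1.7 × 0.3, A = 0.51 in², y = 0.15 in, Ī = 0.003825 in⁴.
By symmetry the centroid is at mid-height, ȳ = 2.4 in.
Transfer each piece to the centroidal x-axis using Ī + A·d² with d = y − 2.4:
  web: d = 0 in → contributes +2.7648 in⁴
  top flange (beyond web): d = 2.25 in → contributes +2.5857 in⁴
  bottom flange (beyond web): d = -2.25 in → contributes +2.5857 in⁴
Total I = 7.9362 in⁴.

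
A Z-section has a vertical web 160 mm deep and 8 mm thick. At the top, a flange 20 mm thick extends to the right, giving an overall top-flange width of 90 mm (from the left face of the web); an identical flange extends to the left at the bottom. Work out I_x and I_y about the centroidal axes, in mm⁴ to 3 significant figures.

Decompose the section into non-overlapping parts with the origin at the bottom-left of its bounding rectangle.
Web: 8 × 160, A = 1 280 mm², y = 80 mm, Ī = 2 730 667 mm⁴.
Top flange (beyond web): 82 × 20, A = 1 640 mm², y = 150 mm, Ī = 54 667 mm⁴.
Bottom flange (beyond web): 82 × 20, A = 1 640 mm², y = 10 mm, Ī = 54 667 mm⁴.
Centroid: ȳ = ΣA·y / ΣA = 80 mm.
Transfer each piece to the centroidal x-axis using Ī + A·d² with d = y − 80:
  web: d = 0 mm → contributes +2 730 667 mm⁴
  top flange (beyond web): d = 70 mm → contributes +8 090 667 mm⁴
  bottom flange (beyond web): d = -70 mm → contributes +8 090 667 mm⁴
Total I = 18 912 000 mm⁴.
For the y-axis: x̄ = 86 mm.
Repeating about the centroidal y-axis gives I_y = 8 486 720 mm⁴.

I_x ≈ 1.89 × 10⁷ mm⁴, I_y ≈ 8.49 × 10⁶ mm⁴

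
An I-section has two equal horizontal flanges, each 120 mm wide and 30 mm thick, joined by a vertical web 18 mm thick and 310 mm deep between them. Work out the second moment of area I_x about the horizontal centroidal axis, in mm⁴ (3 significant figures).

Treat the section as a set of non-overlapping primitives; coordinates are from the bounding-box lower-left.
Bottom flange: 120 × 30, A = 3 600 mm², y = 15 mm, Ī = 270 000 mm⁴.
Web: 18 × 310, A = 5 580 mm², y = 185 mm, Ī = 44 686 500 mm⁴.
Top flange: 120 × 30, A = 3 600 mm², y = 355 mm, Ī = 270 000 mm⁴.
By symmetry the centroid is at mid-height, ȳ = 185 mm.
Transfer each piece to the horizontal centroidal axis using Ī + A·d² with d = y − 185:
  bottom flange: d = -170 mm → contributes +104 310 000 mm⁴
  web: d = 0 mm → contributes +44 686 500 mm⁴
  top flange: d = 170 mm → contributes +104 310 000 mm⁴
Total I = 253 306 500 mm⁴.

I_x ≈ 2.53 × 10⁸ mm⁴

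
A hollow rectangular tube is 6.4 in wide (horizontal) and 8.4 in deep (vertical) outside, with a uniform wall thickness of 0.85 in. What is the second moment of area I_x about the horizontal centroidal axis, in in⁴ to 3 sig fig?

I_x ≈ 198 in⁴

Treat the section as a set of non-overlapping primitives; coordinates are from the bounding-box lower-left.
Outer rectangle: 6.4 × 8.4, A = 53.76 in², y = 4.2 in, Ī = 316.11 in⁴.
Inner void (subtracted): 4.7 × 6.7, A = 31.49 in², y = 4.2 in, Ī = 117.8 in⁴.
By symmetry the centroid is at mid-height, ȳ = 4.2 in.
All pieces are centred on the horizontal centroidal axis, so I = ΣĪ (holes subtracted) = 198.31 in⁴.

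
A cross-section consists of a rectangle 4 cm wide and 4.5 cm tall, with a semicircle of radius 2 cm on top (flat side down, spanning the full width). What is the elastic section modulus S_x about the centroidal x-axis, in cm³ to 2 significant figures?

S_x ≈ 22 cm³

Decompose the section into non-overlapping parts with the origin at the bottom-left of its bounding rectangle.
Rectangular body: 4 × 4.5, A = 18 cm², y = 2.25 cm, Ī = 30.38 cm⁴.
Semicircular cap: semicircle r = 2, A = 6.283 cm², y = 5.349 cm, Ī = 1.756 cm⁴.
Centroid: ȳ = ΣA·y / ΣA = 3.052 cm.
Transfer each piece to the centroidal x-axis using Ī + A·d² with d = y − 3.052:
  rectangular body: d = -0.8018 cm → contributes +41.95 cm⁴
  semicircular cap: d = 2.297 cm → contributes +34.91 cm⁴
Total I = 76.86 cm⁴.
Extreme fibre distance c = 3.448 cm; S = I/c = 22.29 cm³.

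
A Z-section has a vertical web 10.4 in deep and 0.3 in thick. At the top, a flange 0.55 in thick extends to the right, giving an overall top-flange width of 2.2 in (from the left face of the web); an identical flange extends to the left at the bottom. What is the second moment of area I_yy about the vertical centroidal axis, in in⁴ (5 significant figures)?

I_yy ≈ 3.1810 in⁴

Split into non-overlapping primitives; take the origin at the lower-left of the bounding box.
Web: 0.3 × 10.4, A = 3.12 in², x = 2.05 in, Ī = 0.0234 in⁴.
Top flange (beyond web): 1.9 × 0.55, A = 1.045 in², x = 3.15 in, Ī = 0.3143708 in⁴.
Bottom flange (beyond web): 1.9 × 0.55, A = 1.045 in², x = 0.95 in, Ī = 0.3143708 in⁴.
Centroid: x̄ = ΣA·x / ΣA = 2.05 in.
Transfer each piece to the vertical centroidal axis using Ī + A·d² with d = x − 2.05:
  web: d = 0 in → contributes +0.0234 in⁴
  top flange (beyond web): d = 1.1 in → contributes +1.578821 in⁴
  bottom flange (beyond web): d = -1.1 in → contributes +1.578821 in⁴
Total I = 3.181042 in⁴.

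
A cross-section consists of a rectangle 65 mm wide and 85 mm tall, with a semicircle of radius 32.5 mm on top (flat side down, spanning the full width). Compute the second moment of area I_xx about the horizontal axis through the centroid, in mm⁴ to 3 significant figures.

I_xx ≈ 7.49 × 10⁶ mm⁴

Decompose the section into non-overlapping parts with the origin at the bottom-left of its bounding rectangle.
Rectangular body: 65 × 85, A = 5 525 mm², y = 42.5 mm, Ī = 3 326 510 mm⁴.
Semicircular cap: semicircle r = 32.5, A = 1659.2 mm², y = 98.793 mm, Ī = 122 452 mm⁴.
Centroid: ȳ = ΣA·y / ΣA = 55.501 mm.
Transfer each piece to the horizontal axis through the centroid using Ī + A·d² with d = y − 55.501:
  rectangular body: d = -13.001 mm → contributes +4 260 344 mm⁴
  semicircular cap: d = 43.293 mm → contributes +3 232 129 mm⁴
Total I = 7 492 474 mm⁴.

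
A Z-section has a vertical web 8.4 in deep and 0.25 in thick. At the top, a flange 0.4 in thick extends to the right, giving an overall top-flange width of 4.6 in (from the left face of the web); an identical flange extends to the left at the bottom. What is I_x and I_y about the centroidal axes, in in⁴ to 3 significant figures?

I_x ≈ 68.1 in⁴, I_y ≈ 23.9 in⁴

Break the section into simple shapes (no overlaps), measuring from the bottom-left corner of the bounding box.
Web: 0.25 × 8.4, A = 2.1 in², y = 4.2 in, Ī = 12.348 in⁴.
Top flange (beyond web): 4.35 × 0.4, A = 1.74 in², y = 8.2 in, Ī = 0.0232 in⁴.
Bottom flange (beyond web): 4.35 × 0.4, A = 1.74 in², y = 0.2 in, Ī = 0.0232 in⁴.
Centroid: ȳ = ΣA·y / ΣA = 4.2 in.
Transfer each piece to the centroidal x-axis using Ī + A·d² with d = y − 4.2:
  web: d = 0 in → contributes +12.348 in⁴
  top flange (beyond web): d = 4 in → contributes +27.863 in⁴
  bottom flange (beyond web): d = -4 in → contributes +27.863 in⁴
Total I = 68.074 in⁴.
For the y-axis: x̄ = 4.475 in.
Repeating about the centroidal y-axis gives I_y = 23.908 in⁴.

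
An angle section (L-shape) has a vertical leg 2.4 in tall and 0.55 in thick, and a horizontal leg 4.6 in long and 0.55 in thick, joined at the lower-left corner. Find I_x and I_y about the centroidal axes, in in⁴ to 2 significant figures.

Treat the section as a set of non-overlapping primitives; coordinates are from the bounding-box lower-left.
Vertical leg: 0.55 × 2.4, A = 1.32 in², y = 1.2 in, Ī = 0.6336 in⁴.
Horizontal leg (remainder): 4.05 × 0.55, A = 2.228 in², y = 0.275 in, Ī = 0.05615 in⁴.
Centroid: ȳ = ΣA·y / ΣA = 0.6192 in.
Transfer each piece to the centroidal x-axis using Ī + A·d² with d = y − 0.6192:
  vertical leg: d = 0.5808 in → contributes +1.079 in⁴
  horizontal leg (remainder): d = -0.3442 in → contributes +0.32 in⁴
Total I = 1.399 in⁴.
For the y-axis: x̄ = 1.719 in.
Repeating about the centroidal y-axis gives I_y = 7.463 in⁴.

I_x ≈ 1.4 in⁴, I_y ≈ 7.5 in⁴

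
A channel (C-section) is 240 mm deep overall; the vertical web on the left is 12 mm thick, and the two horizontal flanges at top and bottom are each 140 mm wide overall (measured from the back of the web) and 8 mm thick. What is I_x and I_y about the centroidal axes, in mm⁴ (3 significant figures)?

Treat the section as a set of non-overlapping primitives; coordinates are from the bounding-box lower-left.
Web: 12 × 240, A = 2 880 mm², y = 120 mm, Ī = 13 824 000 mm⁴.
Top flange (beyond web): 128 × 8, A = 1 024 mm², y = 236 mm, Ī = 5461.3 mm⁴.
Bottom flange (beyond web): 128 × 8, A = 1 024 mm², y = 4 mm, Ī = 5461.3 mm⁴.
By symmetry the centroid is at mid-height, ȳ = 120 mm.
Transfer each piece to the centroidal x-axis using Ī + A·d² with d = y − 120:
  web: d = 0 mm → contributes +13 824 000 mm⁴
  top flange (beyond web): d = 116 mm → contributes +13 784 405 mm⁴
  bottom flange (beyond web): d = -116 mm → contributes +13 784 405 mm⁴
Total I = 41 392 811 mm⁴.
For the y-axis: x̄ = 35.091 mm.
Repeating about the centroidal y-axis gives I_y = 8 695 490 mm⁴.

I_x ≈ 4.14 × 10⁷ mm⁴, I_y ≈ 8.70 × 10⁶ mm⁴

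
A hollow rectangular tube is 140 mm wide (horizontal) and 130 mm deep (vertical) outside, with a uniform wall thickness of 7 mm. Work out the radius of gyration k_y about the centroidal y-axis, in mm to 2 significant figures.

Decompose the section into non-overlapping parts with the origin at the bottom-left of its bounding rectangle.
Outer rectangle: 140 × 130, A = 18 200 mm², x = 70 mm, Ī = 29 726 667 mm⁴.
Inner void (subtracted): 126 × 116, A = 14 616 mm², x = 70 mm, Ī = 19 336 968 mm⁴.
By symmetry the centroid is at mid-width, x̄ = 70 mm.
All pieces are centred on the centroidal y-axis, so I = ΣĪ (holes subtracted) = 10 389 699 mm⁴.
Radius of gyration: k = √(I/A) = √(10 389 699 / 3 584) = 53.84 mm.

k_y ≈ 54 mm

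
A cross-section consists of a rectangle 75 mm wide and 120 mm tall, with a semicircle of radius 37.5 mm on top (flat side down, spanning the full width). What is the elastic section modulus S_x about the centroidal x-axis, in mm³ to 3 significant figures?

S_x ≈ 2.57 × 10⁵ mm³

Treat the section as a set of non-overlapping primitives; coordinates are from the bounding-box lower-left.
Rectangular body: 75 × 120, A = 9 000 mm², y = 60 mm, Ī = 10 800 000 mm⁴.
Semicircular cap: semicircle r = 37.5, A = 2208.9 mm², y = 135.92 mm, Ī = 217 049 mm⁴.
Centroid: ȳ = ΣA·y / ΣA = 74.961 mm.
Transfer each piece to the centroidal x-axis using Ī + A·d² with d = y − 74.961:
  rectangular body: d = -14.961 mm → contributes +12 814 372 mm⁴
  semicircular cap: d = 60.955 mm → contributes +8 424 339 mm⁴
Total I = 21 238 711 mm⁴.
Extreme fibre distance c = 82.539 mm; S = I/c = 257 316 mm³.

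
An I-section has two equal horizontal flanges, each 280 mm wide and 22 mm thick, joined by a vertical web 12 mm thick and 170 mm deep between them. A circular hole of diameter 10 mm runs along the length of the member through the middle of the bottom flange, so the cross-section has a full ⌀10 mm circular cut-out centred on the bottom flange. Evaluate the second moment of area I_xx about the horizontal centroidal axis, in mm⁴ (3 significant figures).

I_xx ≈ 1.18 × 10⁸ mm⁴

Split into non-overlapping primitives; take the origin at the lower-left of the bounding box.
Bottom flange: 280 × 22, A = 6 160 mm², y = 11 mm, Ī = 248 453 mm⁴.
Web: 12 × 170, A = 2 040 mm², y = 107 mm, Ī = 4 913 000 mm⁴.
Top flange: 280 × 22, A = 6 160 mm², y = 203 mm, Ī = 248 453 mm⁴.
Hole (subtracted): ⌀10, A = 78.54 mm², y = 11 mm, Ī = 490.87 mm⁴.
Centroid: ȳ = ΣA·y / ΣA = 107.53 mm.
Transfer each piece to the horizontal centroidal axis using Ī + A·d² with d = y − 107.53:
  bottom flange: d = -96.528 mm → contributes +57 645 141 mm⁴
  web: d = -0.52794 mm → contributes +4 913 569 mm⁴
  top flange: d = 95.472 mm → contributes +56 396 319 mm⁴
  hole: d = -96.528 mm → contributes −732 297 mm⁴
Total I = 118 222 732 mm⁴.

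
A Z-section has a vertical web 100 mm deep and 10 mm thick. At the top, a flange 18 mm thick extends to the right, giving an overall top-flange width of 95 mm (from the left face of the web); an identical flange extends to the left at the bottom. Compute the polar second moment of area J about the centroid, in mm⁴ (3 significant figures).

Treat the section as a set of non-overlapping primitives; coordinates are from the bounding-box lower-left.
Web: 10 × 100, A = 1 000 mm², y = 50 mm, Ī = 833 333 mm⁴.
Top flange (beyond web): 85 × 18, A = 1 530 mm², y = 91 mm, Ī = 41 310 mm⁴.
Bottom flange (beyond web): 85 × 18, A = 1 530 mm², y = 9 mm, Ī = 41 310 mm⁴.
Centroid: ȳ = ΣA·y / ΣA = 50 mm.
Transfer each piece to the centroidal x-axis using Ī + A·d² with d = y − 50:
  web: d = 0 mm → contributes +833 333 mm⁴
  top flange (beyond web): d = 41 mm → contributes +2 613 240 mm⁴
  bottom flange (beyond web): d = -41 mm → contributes +2 613 240 mm⁴
Total I = 6 059 813 mm⁴.
For the y-axis: x̄ = 90 mm.
Repeating about the centroidal y-axis gives I_y = 8 754 833 mm⁴.
Polar second moment: J = I_x + I_y = 14 814 647 mm⁴.

J ≈ 1.48 × 10⁷ mm⁴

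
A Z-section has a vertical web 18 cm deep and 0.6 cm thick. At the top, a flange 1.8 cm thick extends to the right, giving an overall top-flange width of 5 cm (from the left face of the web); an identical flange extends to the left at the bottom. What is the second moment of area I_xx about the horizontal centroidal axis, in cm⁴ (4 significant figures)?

Split into non-overlapping primitives; take the origin at the lower-left of the bounding box.
Web: 0.6 × 18, A = 10.8 cm², y = 9 cm, Ī = 291.6 cm⁴.
Top flange (beyond web): 4.4 × 1.8, A = 7.92 cm², y = 17.1 cm, Ī = 2.1384 cm⁴.
Bottom flange (beyond web): 4.4 × 1.8, A = 7.92 cm², y = 0.9 cm, Ī = 2.1384 cm⁴.
Centroid: ȳ = ΣA·y / ΣA = 9 cm.
Transfer each piece to the horizontal centroidal axis using Ī + A·d² with d = y − 9:
  web: d = 0 cm → contributes +291.6 cm⁴
  top flange (beyond web): d = 8.1 cm → contributes +521.77 cm⁴
  bottom flange (beyond web): d = -8.1 cm → contributes +521.77 cm⁴
Total I = 1335.14 cm⁴.

I_xx ≈ 1335 cm⁴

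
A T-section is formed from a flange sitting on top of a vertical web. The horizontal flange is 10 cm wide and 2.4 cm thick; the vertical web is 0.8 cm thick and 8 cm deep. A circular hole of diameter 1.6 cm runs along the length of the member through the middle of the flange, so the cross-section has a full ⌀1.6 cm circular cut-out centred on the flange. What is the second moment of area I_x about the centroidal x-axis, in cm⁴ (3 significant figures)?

Split into non-overlapping primitives; take the origin at the lower-left of the bounding box.
Flange: 10 × 2.4, A = 24 cm², y = 9.2 cm, Ī = 11.52 cm⁴.
Web: 0.8 × 8, A = 6.4 cm², y = 4 cm, Ī = 34.133 cm⁴.
Hole (subtracted): ⌀1.6, A = 2.0106 cm², y = 9.2 cm, Ī = 0.3217 cm⁴.
Centroid: ȳ = ΣA·y / ΣA = 8.0277 cm.
Transfer each piece to the centroidal x-axis using Ī + A·d² with d = y − 8.0277:
  flange: d = 1.1723 cm → contributes +44.501 cm⁴
  web: d = -4.0277 cm → contributes +137.96 cm⁴
  hole: d = 1.1723 cm → contributes −3.0847 cm⁴
Total I = 179.37 cm⁴.

I_x ≈ 179 cm⁴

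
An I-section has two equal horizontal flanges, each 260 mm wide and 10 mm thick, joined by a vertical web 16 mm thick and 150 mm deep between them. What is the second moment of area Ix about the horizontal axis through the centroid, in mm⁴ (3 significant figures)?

Ix ≈ 3.78 × 10⁷ mm⁴

Break the section into simple shapes (no overlaps), measuring from the bottom-left corner of the bounding box.
Bottom flange: 260 × 10, A = 2 600 mm², y = 5 mm, Ī = 21 667 mm⁴.
Web: 16 × 150, A = 2 400 mm², y = 85 mm, Ī = 4 500 000 mm⁴.
Top flange: 260 × 10, A = 2 600 mm², y = 165 mm, Ī = 21 667 mm⁴.
By symmetry the centroid is at mid-height, ȳ = 85 mm.
Transfer each piece to the horizontal axis through the centroid using Ī + A·d² with d = y − 85:
  bottom flange: d = -80 mm → contributes +16 661 667 mm⁴
  web: d = 0 mm → contributes +4 500 000 mm⁴
  top flange: d = 80 mm → contributes +16 661 667 mm⁴
Total I = 37 823 333 mm⁴.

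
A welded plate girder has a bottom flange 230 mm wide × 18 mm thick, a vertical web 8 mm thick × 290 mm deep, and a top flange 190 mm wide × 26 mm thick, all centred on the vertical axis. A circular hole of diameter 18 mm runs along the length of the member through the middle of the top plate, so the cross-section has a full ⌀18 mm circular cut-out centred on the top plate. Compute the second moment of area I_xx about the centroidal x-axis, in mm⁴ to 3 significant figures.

Break the section into simple shapes (no overlaps), measuring from the bottom-left corner of the bounding box.
Bottom plate: 230 × 18, A = 4 140 mm², y = 9 mm, Ī = 111 780 mm⁴.
Web plate: 8 × 290, A = 2 320 mm², y = 163 mm, Ī = 16 259 333 mm⁴.
Top plate: 190 × 26, A = 4 940 mm², y = 321 mm, Ī = 278 287 mm⁴.
Hole (subtracted): ⌀18, A = 254.47 mm², y = 321 mm, Ī = 5 153 mm⁴.
Centroid: ȳ = ΣA·y / ΣA = 172.22 mm.
Transfer each piece to the centroidal x-axis using Ī + A·d² with d = y − 172.22:
  bottom plate: d = -163.22 mm → contributes +110 403 603 mm⁴
  web plate: d = -9.2193 mm → contributes +16 456 523 mm⁴
  top plate: d = 148.78 mm → contributes +109 628 641 mm⁴
  hole: d = 148.78 mm → contributes −5 638 002 mm⁴
Total I = 230 850 765 mm⁴.

I_xx ≈ 2.31 × 10⁸ mm⁴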